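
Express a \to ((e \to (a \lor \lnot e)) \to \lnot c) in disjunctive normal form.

\lnot a \lor \lnot c

a \to ((e \to (a \lor \lnot e)) \to \lnot c)
≡ \lnot a \lor ((e \to (a \lor \lnot e)) \to \lnot c)   — eliminate \to
≡ \lnot a \lor \lnot (e \to (a \lor \lnot e)) \lor \lnot c   — eliminate \to
≡ \lnot a \lor \lnot (\lnot e \lor a \lor \lnot e) \lor \lnot c   — eliminate \to
≡ \lnot a \lor (\lnot \lnot e \land \lnot a \land \lnot \lnot e) \lor \lnot c   — De Morgan
≡ \lnot a \lor (e \land \lnot a \land \lnot \lnot e) \lor \lnot c   — double negation
≡ \lnot a \lor (e \land \lnot a \land e) \lor \lnot c   — double negation
≡ \lnot a \lor \lnot c   — simplify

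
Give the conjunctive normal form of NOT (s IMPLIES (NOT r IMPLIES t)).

s AND NOT r AND NOT t

NOT (s IMPLIES (NOT r IMPLIES t))
= NOT (NOT s OR (NOT r IMPLIES t))   (eliminate IMPLIES)
= NOT (NOT s OR NOT NOT r OR t)   (eliminate IMPLIES)
= NOT NOT s AND NOT NOT NOT r AND NOT t   (De Morgan)
= s AND NOT NOT NOT r AND NOT t   (double negation)
= s AND NOT r AND NOT t   (double negation)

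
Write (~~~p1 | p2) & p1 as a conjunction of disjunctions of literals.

(~p1 | p2) & p1

(~~~p1 | p2) & p1
≡ (~p1 | p2) & p1   [double negation]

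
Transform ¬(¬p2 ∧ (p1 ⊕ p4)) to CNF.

¬(¬p2 ∧ (p1 ⊕ p4))
= ¬(¬p2 ∧ (p1 ∨ p4) ∧ ¬(p1 ∧ p4))
= ¬¬p2 ∨ ¬(p1 ∨ p4) ∨ ¬¬(p1 ∧ p4)
= p2 ∨ ¬(p1 ∨ p4) ∨ ¬¬(p1 ∧ p4)
= p2 ∨ ¬p1 ∧ ¬p4 ∨ ¬¬(p1 ∧ p4)
= p2 ∨ ¬p1 ∧ ¬p4 ∨ p1 ∧ p4
= (p2 ∨ ¬p1 ∨ p1) ∧ (p2 ∨ ¬p1 ∨ p4) ∧ (p2 ∨ ¬p4 ∨ p1) ∧ (p2 ∨ ¬p4 ∨ p4)
= (p2 ∨ ¬p1 ∨ p4) ∧ (p2 ∨ ¬p4 ∨ p1)

(p2 ∨ ¬p1 ∨ p4) ∧ (p2 ∨ ¬p4 ∨ p1)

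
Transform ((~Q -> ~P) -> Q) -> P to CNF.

((~Q -> ~P) -> Q) -> P
⇔ ~((~Q -> ~P) -> Q) | P   [eliminate ->]
⇔ ~(~(~Q -> ~P) | Q) | P   [eliminate ->]
⇔ ~(~(~~Q | ~P) | Q) | P   [eliminate ->]
⇔ (~~(~~Q | ~P) & ~Q) | P   [De Morgan]
⇔ ((~~Q | ~P) & ~Q) | P   [double negation]
⇔ ((Q | ~P) & ~Q) | P   [double negation]
⇔ (Q | ~P | P) & (~Q | P)   [distribute | over &]
⇔ ~Q | P   [simplify]

~Q | P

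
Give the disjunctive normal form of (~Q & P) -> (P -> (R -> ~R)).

Q | ~P | ~R

(~Q & P) -> (P -> (R -> ~R))
≡ ~(~Q & P) | (P -> (R -> ~R))
≡ ~(~Q & P) | ~P | (R -> ~R)
≡ ~(~Q & P) | ~P | ~R | ~R
≡ ~~Q | ~P | ~P | ~R | ~R
≡ Q | ~P | ~P | ~R | ~R
≡ Q | ~P | ~R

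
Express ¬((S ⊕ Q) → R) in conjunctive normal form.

(S ∨ Q) ∧ (¬S ∨ ¬Q) ∧ ¬R

¬((S ⊕ Q) → R)
≡ ¬(¬(S ⊕ Q) ∨ R)   [eliminate →]
≡ ¬(¬((S ∨ Q) ∧ ¬(S ∧ Q)) ∨ R)   [expand ⊕]
≡ ¬¬((S ∨ Q) ∧ ¬(S ∧ Q)) ∧ ¬R   [De Morgan]
≡ (S ∨ Q) ∧ ¬(S ∧ Q) ∧ ¬R   [double negation]
≡ (S ∨ Q) ∧ (¬S ∨ ¬Q) ∧ ¬R   [De Morgan]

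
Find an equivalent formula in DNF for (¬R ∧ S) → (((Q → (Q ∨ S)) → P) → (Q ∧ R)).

(¬R ∧ S) → (((Q → (Q ∨ S)) → P) → (Q ∧ R))
≡ ¬(¬R ∧ S) ∨ (((Q → (Q ∨ S)) → P) → (Q ∧ R))   (eliminate →)
≡ ¬(¬R ∧ S) ∨ ¬((Q → (Q ∨ S)) → P) ∨ (Q ∧ R)   (eliminate →)
≡ ¬(¬R ∧ S) ∨ ¬(¬(Q → (Q ∨ S)) ∨ P) ∨ (Q ∧ R)   (eliminate →)
≡ ¬(¬R ∧ S) ∨ ¬(¬(¬Q ∨ Q ∨ S) ∨ P) ∨ (Q ∧ R)   (eliminate →)
≡ ¬¬R ∨ ¬S ∨ ¬(¬(¬Q ∨ Q ∨ S) ∨ P) ∨ (Q ∧ R)   (De Morgan)
≡ R ∨ ¬S ∨ ¬(¬(¬Q ∨ Q ∨ S) ∨ P) ∨ (Q ∧ R)   (double negation)
≡ R ∨ ¬S ∨ (¬¬(¬Q ∨ Q ∨ S) ∧ ¬P) ∨ (Q ∧ R)   (De Morgan)
≡ R ∨ ¬S ∨ ((¬Q ∨ Q ∨ S) ∧ ¬P) ∨ (Q ∧ R)   (double negation)
≡ R ∨ ¬S ∨ (¬Q ∧ ¬P) ∨ (Q ∧ ¬P) ∨ (S ∧ ¬P) ∨ (Q ∧ R)   (distribute ∧ over ∨)
≡ R ∨ ¬S ∨ (¬Q ∧ ¬P) ∨ (Q ∧ ¬P) ∨ (S ∧ ¬P)   (simplify)

R ∨ ¬S ∨ (¬Q ∧ ¬P) ∨ (Q ∧ ¬P) ∨ (S ∧ ¬P)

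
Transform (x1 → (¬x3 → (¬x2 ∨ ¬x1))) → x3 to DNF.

(x1 → (¬x3 → (¬x2 ∨ ¬x1))) → x3
⇔ ¬(x1 → (¬x3 → (¬x2 ∨ ¬x1))) ∨ x3   [eliminate →]
⇔ ¬(¬x1 ∨ (¬x3 → (¬x2 ∨ ¬x1))) ∨ x3   [eliminate →]
⇔ ¬(¬x1 ∨ ¬¬x3 ∨ ¬x2 ∨ ¬x1) ∨ x3   [eliminate →]
⇔ (¬¬x1 ∧ ¬¬¬x3 ∧ ¬¬x2 ∧ ¬¬x1) ∨ x3   [De Morgan]
⇔ (x1 ∧ ¬¬¬x3 ∧ ¬¬x2 ∧ ¬¬x1) ∨ x3   [double negation]
⇔ (x1 ∧ ¬x3 ∧ ¬¬x2 ∧ ¬¬x1) ∨ x3   [double negation]
⇔ (x1 ∧ ¬x3 ∧ x2 ∧ ¬¬x1) ∨ x3   [double negation]
⇔ (x1 ∧ ¬x3 ∧ x2 ∧ x1) ∨ x3   [double negation]
⇔ (x1 ∧ ¬x3 ∧ x2) ∨ x3   [simplify]

(x1 ∧ ¬x3 ∧ x2) ∨ x3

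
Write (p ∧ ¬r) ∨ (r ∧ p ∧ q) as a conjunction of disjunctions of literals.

(p ∧ ¬r) ∨ (r ∧ p ∧ q)
= (p ∨ r) ∧ (p ∨ p) ∧ (p ∨ q) ∧ (¬r ∨ r) ∧ (¬r ∨ p) ∧ (¬r ∨ q)   (distribute ∨ over ∧)
= p ∧ (¬r ∨ q)   (simplify)

p ∧ (¬r ∨ q)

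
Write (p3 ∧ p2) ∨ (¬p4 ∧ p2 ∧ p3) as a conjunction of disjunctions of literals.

p3 ∧ p2

(p3 ∧ p2) ∨ (¬p4 ∧ p2 ∧ p3)
⇔ (p3 ∨ ¬p4) ∧ (p3 ∨ p2) ∧ (p3 ∨ p3) ∧ (p2 ∨ ¬p4) ∧ (p2 ∨ p2) ∧ (p2 ∨ p3)   [distribute ∨ over ∧]
⇔ p3 ∧ p2   [simplify]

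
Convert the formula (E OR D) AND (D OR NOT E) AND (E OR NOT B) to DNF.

(E AND D) OR (D AND NOT B)

(E OR D) AND (D OR NOT E) AND (E OR NOT B)
= (E AND D AND E) OR (E AND D AND NOT B) OR (E AND NOT E AND E) OR (E AND NOT E AND NOT B) OR (D AND D AND E) OR (D AND D AND NOT B) OR (D AND NOT E AND E) OR (D AND NOT E AND NOT B)   (distribute AND over OR)
= (E AND D) OR (D AND NOT B)   (simplify)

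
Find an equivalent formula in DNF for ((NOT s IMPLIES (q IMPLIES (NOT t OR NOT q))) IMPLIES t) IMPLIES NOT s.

NOT t OR NOT s

((NOT s IMPLIES (q IMPLIES (NOT t OR NOT q))) IMPLIES t) IMPLIES NOT s
≡ NOT ((NOT s IMPLIES (q IMPLIES (NOT t OR NOT q))) IMPLIES t) OR NOT s
≡ NOT (NOT (NOT s IMPLIES (q IMPLIES (NOT t OR NOT q))) OR t) OR NOT s
≡ NOT (NOT (NOT NOT s OR (q IMPLIES (NOT t OR NOT q))) OR t) OR NOT s
≡ NOT (NOT (NOT NOT s OR NOT q OR NOT t OR NOT q) OR t) OR NOT s
≡ (NOT NOT (NOT NOT s OR NOT q OR NOT t OR NOT q) AND NOT t) OR NOT s
≡ ((NOT NOT s OR NOT q OR NOT t OR NOT q) AND NOT t) OR NOT s
≡ ((s OR NOT q OR NOT t OR NOT q) AND NOT t) OR NOT s
≡ (s AND NOT t) OR (NOT q AND NOT t) OR (NOT t AND NOT t) OR (NOT q AND NOT t) OR NOT s
≡ NOT t OR NOT s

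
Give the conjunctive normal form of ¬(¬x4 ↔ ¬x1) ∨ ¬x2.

(¬x4 ∨ ¬x1 ∨ ¬x2) ∧ (x1 ∨ x4 ∨ ¬x2)

¬(¬x4 ↔ ¬x1) ∨ ¬x2
≡ ¬((¬x4 → ¬x1) ∧ (¬x1 → ¬x4)) ∨ ¬x2   — eliminate ↔
≡ ¬((¬¬x4 ∨ ¬x1) ∧ (¬x1 → ¬x4)) ∨ ¬x2   — eliminate →
≡ ¬((¬¬x4 ∨ ¬x1) ∧ (¬¬x1 ∨ ¬x4)) ∨ ¬x2   — eliminate →
≡ ¬(¬¬x4 ∨ ¬x1) ∨ ¬(¬¬x1 ∨ ¬x4) ∨ ¬x2   — De Morgan
≡ (¬¬¬x4 ∧ ¬¬x1) ∨ ¬(¬¬x1 ∨ ¬x4) ∨ ¬x2   — De Morgan
≡ (¬x4 ∧ ¬¬x1) ∨ ¬(¬¬x1 ∨ ¬x4) ∨ ¬x2   — double negation
≡ (¬x4 ∧ x1) ∨ ¬(¬¬x1 ∨ ¬x4) ∨ ¬x2   — double negation
≡ (¬x4 ∧ x1) ∨ (¬¬¬x1 ∧ ¬¬x4) ∨ ¬x2   — De Morgan
≡ (¬x4 ∧ x1) ∨ (¬x1 ∧ ¬¬x4) ∨ ¬x2   — double negation
≡ (¬x4 ∧ x1) ∨ (¬x1 ∧ x4) ∨ ¬x2   — double negation
≡ (¬x4 ∨ ¬x1 ∨ ¬x2) ∧ (¬x4 ∨ x4 ∨ ¬x2) ∧ (x1 ∨ ¬x1 ∨ ¬x2) ∧ (x1 ∨ x4 ∨ ¬x2)   — distribute ∨ over ∧
≡ (¬x4 ∨ ¬x1 ∨ ¬x2) ∧ (x1 ∨ x4 ∨ ¬x2)   — simplify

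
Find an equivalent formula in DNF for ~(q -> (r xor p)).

~(q -> (r xor p))
≡ ~(~q | (r xor p))   (eliminate ->)
≡ ~(~q | (r & ~p) | (~r & p))   (expand xor)
≡ ~~q & ~(r & ~p) & ~(~r & p)   (De Morgan)
≡ q & ~(r & ~p) & ~(~r & p)   (double negation)
≡ q & (~r | ~~p) & ~(~r & p)   (De Morgan)
≡ q & (~r | p) & ~(~r & p)   (double negation)
≡ q & (~r | p) & (~~r | ~p)   (De Morgan)
≡ q & (~r | p) & (r | ~p)   (double negation)
≡ (q & ~r & r) | (q & ~r & ~p) | (q & p & r) | (q & p & ~p)   (distribute & over |)
≡ (q & ~r & ~p) | (q & p & r)   (simplify)

(q & ~r & ~p) | (q & p & r)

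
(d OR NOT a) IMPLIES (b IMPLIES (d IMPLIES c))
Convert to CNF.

(d OR NOT a) IMPLIES (b IMPLIES (d IMPLIES c))
= NOT (d OR NOT a) OR (b IMPLIES (d IMPLIES c))   [eliminate IMPLIES]
= NOT (d OR NOT a) OR NOT b OR (d IMPLIES c)   [eliminate IMPLIES]
= NOT (d OR NOT a) OR NOT b OR NOT d OR c   [eliminate IMPLIES]
= (NOT d AND NOT NOT a) OR NOT b OR NOT d OR c   [De Morgan]
= (NOT d AND a) OR NOT b OR NOT d OR c   [double negation]
= (NOT d OR NOT b OR NOT d OR c) AND (a OR NOT b OR NOT d OR c)   [distribute OR over AND]
= NOT d OR NOT b OR c   [simplify]

NOT d OR NOT b OR c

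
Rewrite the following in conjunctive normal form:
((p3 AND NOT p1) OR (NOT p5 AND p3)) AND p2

((p3 AND NOT p1) OR (NOT p5 AND p3)) AND p2
⇔ (p3 OR NOT p5) AND (p3 OR p3) AND (NOT p1 OR NOT p5) AND (NOT p1 OR p3) AND p2   [distribute OR over AND]
⇔ p3 AND (NOT p1 OR NOT p5) AND p2   [simplify]

p3 AND (NOT p1 OR NOT p5) AND p2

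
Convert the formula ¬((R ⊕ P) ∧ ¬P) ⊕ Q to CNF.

¬((R ⊕ P) ∧ ¬P) ⊕ Q
⇔ (¬((R ⊕ P) ∧ ¬P) ∨ Q) ∧ ¬(¬((R ⊕ P) ∧ ¬P) ∧ Q)   — expand ⊕
⇔ (¬((R ∨ P) ∧ ¬(R ∧ P) ∧ ¬P) ∨ Q) ∧ ¬(¬((R ⊕ P) ∧ ¬P) ∧ Q)   — expand ⊕
⇔ (¬((R ∨ P) ∧ ¬(R ∧ P) ∧ ¬P) ∨ Q) ∧ ¬(¬((R ∨ P) ∧ ¬(R ∧ P) ∧ ¬P) ∧ Q)   — expand ⊕
⇔ (¬(R ∨ P) ∨ ¬¬(R ∧ P) ∨ ¬¬P ∨ Q) ∧ ¬(¬((R ∨ P) ∧ ¬(R ∧ P) ∧ ¬P) ∧ Q)   — De Morgan
⇔ ((¬R ∧ ¬P) ∨ ¬¬(R ∧ P) ∨ ¬¬P ∨ Q) ∧ ¬(¬((R ∨ P) ∧ ¬(R ∧ P) ∧ ¬P) ∧ Q)   — De Morgan
⇔ ((¬R ∧ ¬P) ∨ (R ∧ P) ∨ ¬¬P ∨ Q) ∧ ¬(¬((R ∨ P) ∧ ¬(R ∧ P) ∧ ¬P) ∧ Q)   — double negation
⇔ ((¬R ∧ ¬P) ∨ (R ∧ P) ∨ P ∨ Q) ∧ ¬(¬((R ∨ P) ∧ ¬(R ∧ P) ∧ ¬P) ∧ Q)   — double negation
⇔ ((¬R ∧ ¬P) ∨ (R ∧ P) ∨ P ∨ Q) ∧ (¬¬((R ∨ P) ∧ ¬(R ∧ P) ∧ ¬P) ∨ ¬Q)   — De Morgan
⇔ ((¬R ∧ ¬P) ∨ (R ∧ P) ∨ P ∨ Q) ∧ (((R ∨ P) ∧ ¬(R ∧ P) ∧ ¬P) ∨ ¬Q)   — double negation
⇔ ((¬R ∧ ¬P) ∨ (R ∧ P) ∨ P ∨ Q) ∧ (((R ∨ P) ∧ (¬R ∨ ¬P) ∧ ¬P) ∨ ¬Q)   — De Morgan
⇔ (¬R ∨ R ∨ P ∨ Q) ∧ (¬R ∨ P ∨ P ∨ Q) ∧ (¬P ∨ R ∨ P ∨ Q) ∧ (¬P ∨ P ∨ P ∨ Q) ∧ (R ∨ P ∨ ¬Q) ∧ (¬R ∨ ¬P ∨ ¬Q) ∧ (¬P ∨ ¬Q)   — distribute ∨ over ∧
⇔ (¬R ∨ P ∨ Q) ∧ (R ∨ P ∨ ¬Q) ∧ (¬P ∨ ¬Q)   — simplify

(¬R ∨ P ∨ Q) ∧ (R ∨ P ∨ ¬Q) ∧ (¬P ∨ ¬Q)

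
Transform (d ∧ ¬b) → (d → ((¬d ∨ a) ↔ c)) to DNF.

¬d ∨ b ∨ (d ∧ ¬a ∧ ¬c) ∨ (c ∧ a)

(d ∧ ¬b) → (d → ((¬d ∨ a) ↔ c))
≡ ¬(d ∧ ¬b) ∨ (d → ((¬d ∨ a) ↔ c))   — eliminate →
≡ ¬(d ∧ ¬b) ∨ ¬d ∨ ((¬d ∨ a) ↔ c)   — eliminate →
≡ ¬(d ∧ ¬b) ∨ ¬d ∨ (((¬d ∨ a) → c) ∧ (c → (¬d ∨ a)))   — eliminate ↔
≡ ¬(d ∧ ¬b) ∨ ¬d ∨ ((¬(¬d ∨ a) ∨ c) ∧ (c → (¬d ∨ a)))   — eliminate →
≡ ¬(d ∧ ¬b) ∨ ¬d ∨ ((¬(¬d ∨ a) ∨ c) ∧ (¬c ∨ ¬d ∨ a))   — eliminate →
≡ ¬d ∨ ¬¬b ∨ ¬d ∨ ((¬(¬d ∨ a) ∨ c) ∧ (¬c ∨ ¬d ∨ a))   — De Morgan
≡ ¬d ∨ b ∨ ¬d ∨ ((¬(¬d ∨ a) ∨ c) ∧ (¬c ∨ ¬d ∨ a))   — double negation
≡ ¬d ∨ b ∨ ¬d ∨ (((¬¬d ∧ ¬a) ∨ c) ∧ (¬c ∨ ¬d ∨ a))   — De Morgan
≡ ¬d ∨ b ∨ ¬d ∨ (((d ∧ ¬a) ∨ c) ∧ (¬c ∨ ¬d ∨ a))   — double negation
≡ ¬d ∨ b ∨ ¬d ∨ (d ∧ ¬a ∧ ¬c) ∨ (d ∧ ¬a ∧ ¬d) ∨ (d ∧ ¬a ∧ a) ∨ (c ∧ ¬c) ∨ (c ∧ ¬d) ∨ (c ∧ a)   — distribute ∧ over ∨
≡ ¬d ∨ b ∨ (d ∧ ¬a ∧ ¬c) ∨ (c ∧ a)   — simplify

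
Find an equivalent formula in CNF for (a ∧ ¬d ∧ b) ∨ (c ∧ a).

(a ∧ ¬d ∧ b) ∨ (c ∧ a)
= (a ∨ c) ∧ (a ∨ a) ∧ (¬d ∨ c) ∧ (¬d ∨ a) ∧ (b ∨ c) ∧ (b ∨ a)   — distribute ∨ over ∧
= a ∧ (¬d ∨ c) ∧ (b ∨ c)   — simplify

a ∧ (¬d ∨ c) ∧ (b ∨ c)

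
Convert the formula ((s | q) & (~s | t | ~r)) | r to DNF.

(s & t) | (s & ~r) | (q & ~s) | (q & t) | (q & ~r) | r

((s | q) & (~s | t | ~r)) | r
= (s & ~s) | (s & t) | (s & ~r) | (q & ~s) | (q & t) | (q & ~r) | r
= (s & t) | (s & ~r) | (q & ~s) | (q & t) | (q & ~r) | r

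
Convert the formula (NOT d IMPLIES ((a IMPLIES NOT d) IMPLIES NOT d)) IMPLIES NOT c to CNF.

(NOT d OR NOT c) AND (d OR NOT c)

(NOT d IMPLIES ((a IMPLIES NOT d) IMPLIES NOT d)) IMPLIES NOT c
≡ NOT (NOT d IMPLIES ((a IMPLIES NOT d) IMPLIES NOT d)) OR NOT c   (eliminate IMPLIES)
≡ NOT (NOT NOT d OR ((a IMPLIES NOT d) IMPLIES NOT d)) OR NOT c   (eliminate IMPLIES)
≡ NOT (NOT NOT d OR NOT (a IMPLIES NOT d) OR NOT d) OR NOT c   (eliminate IMPLIES)
≡ NOT (NOT NOT d OR NOT (NOT a OR NOT d) OR NOT d) OR NOT c   (eliminate IMPLIES)
≡ (NOT NOT NOT d AND NOT NOT (NOT a OR NOT d) AND NOT NOT d) OR NOT c   (De Morgan)
≡ (NOT d AND NOT NOT (NOT a OR NOT d) AND NOT NOT d) OR NOT c   (double negation)
≡ (NOT d AND (NOT a OR NOT d) AND NOT NOT d) OR NOT c   (double negation)
≡ (NOT d AND (NOT a OR NOT d) AND d) OR NOT c   (double negation)
≡ (NOT d OR NOT c) AND (NOT a OR NOT d OR NOT c) AND (d OR NOT c)   (distribute OR over AND)
≡ (NOT d OR NOT c) AND (d OR NOT c)   (simplify)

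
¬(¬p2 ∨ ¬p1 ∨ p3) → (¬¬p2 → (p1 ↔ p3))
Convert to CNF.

¬(¬p2 ∨ ¬p1 ∨ p3) → (¬¬p2 → (p1 ↔ p3))
= ¬¬(¬p2 ∨ ¬p1 ∨ p3) ∨ (¬¬p2 → (p1 ↔ p3))   [eliminate →]
= ¬¬(¬p2 ∨ ¬p1 ∨ p3) ∨ ¬¬¬p2 ∨ (p1 ↔ p3)   [eliminate →]
= ¬¬(¬p2 ∨ ¬p1 ∨ p3) ∨ ¬¬¬p2 ∨ ((p1 → p3) ∧ (p3 → p1))   [eliminate ↔]
= ¬¬(¬p2 ∨ ¬p1 ∨ p3) ∨ ¬¬¬p2 ∨ ((¬p1 ∨ p3) ∧ (p3 → p1))   [eliminate →]
= ¬¬(¬p2 ∨ ¬p1 ∨ p3) ∨ ¬¬¬p2 ∨ ((¬p1 ∨ p3) ∧ (¬p3 ∨ p1))   [eliminate →]
= ¬p2 ∨ ¬p1 ∨ p3 ∨ ¬¬¬p2 ∨ ((¬p1 ∨ p3) ∧ (¬p3 ∨ p1))   [double negation]
= ¬p2 ∨ ¬p1 ∨ p3 ∨ ¬p2 ∨ ((¬p1 ∨ p3) ∧ (¬p3 ∨ p1))   [double negation]
= (¬p2 ∨ ¬p1 ∨ p3 ∨ ¬p2 ∨ ¬p1 ∨ p3) ∧ (¬p2 ∨ ¬p1 ∨ p3 ∨ ¬p2 ∨ ¬p3 ∨ p1)   [distribute ∨ over ∧]
= ¬p2 ∨ ¬p1 ∨ p3   [simplify]

¬p2 ∨ ¬p1 ∨ p3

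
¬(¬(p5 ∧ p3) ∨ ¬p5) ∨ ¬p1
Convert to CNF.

(p5 ∨ ¬p1) ∧ (p3 ∨ ¬p1)

¬(¬(p5 ∧ p3) ∨ ¬p5) ∨ ¬p1
⇔ (¬¬(p5 ∧ p3) ∧ ¬¬p5) ∨ ¬p1   (De Morgan)
⇔ (p5 ∧ p3 ∧ ¬¬p5) ∨ ¬p1   (double negation)
⇔ (p5 ∧ p3 ∧ p5) ∨ ¬p1   (double negation)
⇔ (p5 ∨ ¬p1) ∧ (p3 ∨ ¬p1) ∧ (p5 ∨ ¬p1)   (distribute ∨ over ∧)
⇔ (p5 ∨ ¬p1) ∧ (p3 ∨ ¬p1)   (simplify)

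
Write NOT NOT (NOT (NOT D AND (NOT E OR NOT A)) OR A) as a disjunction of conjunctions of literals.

D OR A

NOT NOT (NOT (NOT D AND (NOT E OR NOT A)) OR A)
≡ NOT (NOT D AND (NOT E OR NOT A)) OR A   [double negation]
≡ NOT NOT D OR NOT (NOT E OR NOT A) OR A   [De Morgan]
≡ D OR NOT (NOT E OR NOT A) OR A   [double negation]
≡ D OR (NOT NOT E AND NOT NOT A) OR A   [De Morgan]
≡ D OR (E AND NOT NOT A) OR A   [double negation]
≡ D OR (E AND A) OR A   [double negation]
≡ D OR A   [simplify]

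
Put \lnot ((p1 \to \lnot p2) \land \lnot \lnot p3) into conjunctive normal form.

\lnot ((p1 \to \lnot p2) \land \lnot \lnot p3)
⇔ \lnot ((\lnot p1 \lor \lnot p2) \land \lnot \lnot p3)   [eliminate \to]
⇔ \lnot (\lnot p1 \lor \lnot p2) \lor \lnot \lnot \lnot p3   [De Morgan]
⇔ (\lnot \lnot p1 \land \lnot \lnot p2) \lor \lnot \lnot \lnot p3   [De Morgan]
⇔ (p1 \land \lnot \lnot p2) \lor \lnot \lnot \lnot p3   [double negation]
⇔ (p1 \land p2) \lor \lnot \lnot \lnot p3   [double negation]
⇔ (p1 \land p2) \lor \lnot p3   [double negation]
⇔ (p1 \lor \lnot p3) \land (p2 \lor \lnot p3)   [distribute \lor over \land]

(p1 \lor \lnot p3) \land (p2 \lor \lnot p3)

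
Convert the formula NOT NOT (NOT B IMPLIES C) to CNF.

NOT NOT (NOT B IMPLIES C)
⇔ NOT NOT (NOT NOT B OR C)
⇔ NOT NOT B OR C
⇔ B OR C

B OR C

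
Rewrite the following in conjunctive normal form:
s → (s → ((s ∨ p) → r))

s → (s → ((s ∨ p) → r))
= ¬s ∨ (s → ((s ∨ p) → r))   (eliminate →)
= ¬s ∨ ¬s ∨ ((s ∨ p) → r)   (eliminate →)
= ¬s ∨ ¬s ∨ ¬(s ∨ p) ∨ r   (eliminate →)
= ¬s ∨ ¬s ∨ (¬s ∧ ¬p) ∨ r   (De Morgan)
= (¬s ∨ ¬s ∨ ¬s ∨ r) ∧ (¬s ∨ ¬s ∨ ¬p ∨ r)   (distribute ∨ over ∧)
= ¬s ∨ r   (simplify)

¬s ∨ r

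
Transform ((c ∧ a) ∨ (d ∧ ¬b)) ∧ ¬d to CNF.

((c ∧ a) ∨ (d ∧ ¬b)) ∧ ¬d
= (c ∨ d) ∧ (c ∨ ¬b) ∧ (a ∨ d) ∧ (a ∨ ¬b) ∧ ¬d   — distribute ∨ over ∧

(c ∨ d) ∧ (c ∨ ¬b) ∧ (a ∨ d) ∧ (a ∨ ¬b) ∧ ¬d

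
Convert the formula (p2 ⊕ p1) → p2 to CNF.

¬p1 ∨ p2

(p2 ⊕ p1) → p2
≡ ¬(p2 ⊕ p1) ∨ p2   [eliminate →]
≡ ¬((p2 ∨ p1) ∧ ¬(p2 ∧ p1)) ∨ p2   [expand ⊕]
≡ ¬(p2 ∨ p1) ∨ ¬¬(p2 ∧ p1) ∨ p2   [De Morgan]
≡ (¬p2 ∧ ¬p1) ∨ ¬¬(p2 ∧ p1) ∨ p2   [De Morgan]
≡ (¬p2 ∧ ¬p1) ∨ (p2 ∧ p1) ∨ p2   [double negation]
≡ (¬p2 ∨ p2 ∨ p2) ∧ (¬p2 ∨ p1 ∨ p2) ∧ (¬p1 ∨ p2 ∨ p2) ∧ (¬p1 ∨ p1 ∨ p2)   [distribute ∨ over ∧]
≡ ¬p1 ∨ p2   [simplify]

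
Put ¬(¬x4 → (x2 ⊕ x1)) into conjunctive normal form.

¬(¬x4 → (x2 ⊕ x1))
≡ ¬(¬¬x4 ∨ (x2 ⊕ x1))   — eliminate →
≡ ¬(¬¬x4 ∨ ((x2 ∨ x1) ∧ ¬(x2 ∧ x1)))   — expand ⊕
≡ ¬¬¬x4 ∧ ¬((x2 ∨ x1) ∧ ¬(x2 ∧ x1))   — De Morgan
≡ ¬x4 ∧ ¬((x2 ∨ x1) ∧ ¬(x2 ∧ x1))   — double negation
≡ ¬x4 ∧ (¬(x2 ∨ x1) ∨ ¬¬(x2 ∧ x1))   — De Morgan
≡ ¬x4 ∧ ((¬x2 ∧ ¬x1) ∨ ¬¬(x2 ∧ x1))   — De Morgan
≡ ¬x4 ∧ ((¬x2 ∧ ¬x1) ∨ (x2 ∧ x1))   — double negation
≡ ¬x4 ∧ (¬x2 ∨ x2) ∧ (¬x2 ∨ x1) ∧ (¬x1 ∨ x2) ∧ (¬x1 ∨ x1)   — distribute ∨ over ∧
≡ ¬x4 ∧ (¬x2 ∨ x1) ∧ (¬x1 ∨ x2)   — simplify

¬x4 ∧ (¬x2 ∨ x1) ∧ (¬x1 ∨ x2)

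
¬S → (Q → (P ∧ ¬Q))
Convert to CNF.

S ∨ ¬Q

¬S → (Q → (P ∧ ¬Q))
≡ ¬¬S ∨ (Q → (P ∧ ¬Q))   [eliminate →]
≡ ¬¬S ∨ ¬Q ∨ (P ∧ ¬Q)   [eliminate →]
≡ S ∨ ¬Q ∨ (P ∧ ¬Q)   [double negation]
≡ (S ∨ ¬Q ∨ P) ∧ (S ∨ ¬Q ∨ ¬Q)   [distribute ∨ over ∧]
≡ S ∨ ¬Q   [simplify]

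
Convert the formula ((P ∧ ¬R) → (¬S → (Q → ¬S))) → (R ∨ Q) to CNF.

((P ∧ ¬R) → (¬S → (Q → ¬S))) → (R ∨ Q)
≡ ¬((P ∧ ¬R) → (¬S → (Q → ¬S))) ∨ R ∨ Q   [eliminate →]
≡ ¬(¬(P ∧ ¬R) ∨ (¬S → (Q → ¬S))) ∨ R ∨ Q   [eliminate →]
≡ ¬(¬(P ∧ ¬R) ∨ ¬¬S ∨ (Q → ¬S)) ∨ R ∨ Q   [eliminate →]
≡ ¬(¬(P ∧ ¬R) ∨ ¬¬S ∨ ¬Q ∨ ¬S) ∨ R ∨ Q   [eliminate →]
≡ (¬¬(P ∧ ¬R) ∧ ¬¬¬S ∧ ¬¬Q ∧ ¬¬S) ∨ R ∨ Q   [De Morgan]
≡ (P ∧ ¬R ∧ ¬¬¬S ∧ ¬¬Q ∧ ¬¬S) ∨ R ∨ Q   [double negation]
≡ (P ∧ ¬R ∧ ¬S ∧ ¬¬Q ∧ ¬¬S) ∨ R ∨ Q   [double negation]
≡ (P ∧ ¬R ∧ ¬S ∧ Q ∧ ¬¬S) ∨ R ∨ Q   [double negation]
≡ (P ∧ ¬R ∧ ¬S ∧ Q ∧ S) ∨ R ∨ Q   [double negation]
≡ (P ∨ R ∨ Q) ∧ (¬R ∨ R ∨ Q) ∧ (¬S ∨ R ∨ Q) ∧ (Q ∨ R ∨ Q) ∧ (S ∨ R ∨ Q)   [distribute ∨ over ∧]
≡ Q ∨ R   [simplify]

Q ∨ R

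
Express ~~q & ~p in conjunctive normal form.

q & ~p

~~q & ~p
≡ q & ~p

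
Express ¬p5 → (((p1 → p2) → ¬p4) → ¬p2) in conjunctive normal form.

p5 ∨ p4 ∨ ¬p2

¬p5 → (((p1 → p2) → ¬p4) → ¬p2)
= ¬¬p5 ∨ (((p1 → p2) → ¬p4) → ¬p2)   [eliminate →]
= ¬¬p5 ∨ ¬((p1 → p2) → ¬p4) ∨ ¬p2   [eliminate →]
= ¬¬p5 ∨ ¬(¬(p1 → p2) ∨ ¬p4) ∨ ¬p2   [eliminate →]
= ¬¬p5 ∨ ¬(¬(¬p1 ∨ p2) ∨ ¬p4) ∨ ¬p2   [eliminate →]
= p5 ∨ ¬(¬(¬p1 ∨ p2) ∨ ¬p4) ∨ ¬p2   [double negation]
= p5 ∨ (¬¬(¬p1 ∨ p2) ∧ ¬¬p4) ∨ ¬p2   [De Morgan]
= p5 ∨ ((¬p1 ∨ p2) ∧ ¬¬p4) ∨ ¬p2   [double negation]
= p5 ∨ ((¬p1 ∨ p2) ∧ p4) ∨ ¬p2   [double negation]
= (p5 ∨ ¬p1 ∨ p2 ∨ ¬p2) ∧ (p5 ∨ p4 ∨ ¬p2)   [distribute ∨ over ∧]
= p5 ∨ p4 ∨ ¬p2   [simplify]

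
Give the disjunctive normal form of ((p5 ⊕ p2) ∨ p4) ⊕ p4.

((p5 ⊕ p2) ∨ p4) ⊕ p4
≡ (((p5 ⊕ p2) ∨ p4) ∧ ¬p4) ∨ (¬((p5 ⊕ p2) ∨ p4) ∧ p4)   [expand ⊕]
≡ (((p5 ∧ ¬p2) ∨ (¬p5 ∧ p2) ∨ p4) ∧ ¬p4) ∨ (¬((p5 ⊕ p2) ∨ p4) ∧ p4)   [expand ⊕]
≡ (((p5 ∧ ¬p2) ∨ (¬p5 ∧ p2) ∨ p4) ∧ ¬p4) ∨ (¬((p5 ∧ ¬p2) ∨ (¬p5 ∧ p2) ∨ p4) ∧ p4)   [expand ⊕]
≡ (((p5 ∧ ¬p2) ∨ (¬p5 ∧ p2) ∨ p4) ∧ ¬p4) ∨ (¬(p5 ∧ ¬p2) ∧ ¬(¬p5 ∧ p2) ∧ ¬p4 ∧ p4)   [De Morgan]
≡ (((p5 ∧ ¬p2) ∨ (¬p5 ∧ p2) ∨ p4) ∧ ¬p4) ∨ ((¬p5 ∨ ¬¬p2) ∧ ¬(¬p5 ∧ p2) ∧ ¬p4 ∧ p4)   [De Morgan]
≡ (((p5 ∧ ¬p2) ∨ (¬p5 ∧ p2) ∨ p4) ∧ ¬p4) ∨ ((¬p5 ∨ p2) ∧ ¬(¬p5 ∧ p2) ∧ ¬p4 ∧ p4)   [double negation]
≡ (((p5 ∧ ¬p2) ∨ (¬p5 ∧ p2) ∨ p4) ∧ ¬p4) ∨ ((¬p5 ∨ p2) ∧ (¬¬p5 ∨ ¬p2) ∧ ¬p4 ∧ p4)   [De Morgan]
≡ (((p5 ∧ ¬p2) ∨ (¬p5 ∧ p2) ∨ p4) ∧ ¬p4) ∨ ((¬p5 ∨ p2) ∧ (p5 ∨ ¬p2) ∧ ¬p4 ∧ p4)   [double negation]
≡ (p5 ∧ ¬p2 ∧ ¬p4) ∨ (¬p5 ∧ p2 ∧ ¬p4) ∨ (p4 ∧ ¬p4) ∨ (¬p5 ∧ p5 ∧ ¬p4 ∧ p4) ∨ (¬p5 ∧ ¬p2 ∧ ¬p4 ∧ p4) ∨ (p2 ∧ p5 ∧ ¬p4 ∧ p4) ∨ (p2 ∧ ¬p2 ∧ ¬p4 ∧ p4)   [distribute ∧ over ∨]
≡ (p5 ∧ ¬p2 ∧ ¬p4) ∨ (¬p5 ∧ p2 ∧ ¬p4)   [simplify]

(p5 ∧ ¬p2 ∧ ¬p4) ∨ (¬p5 ∧ p2 ∧ ¬p4)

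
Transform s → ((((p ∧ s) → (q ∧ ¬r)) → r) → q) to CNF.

s → ((((p ∧ s) → (q ∧ ¬r)) → r) → q)
≡ ¬s ∨ ((((p ∧ s) → (q ∧ ¬r)) → r) → q)   (eliminate →)
≡ ¬s ∨ ¬(((p ∧ s) → (q ∧ ¬r)) → r) ∨ q   (eliminate →)
≡ ¬s ∨ ¬(¬((p ∧ s) → (q ∧ ¬r)) ∨ r) ∨ q   (eliminate →)
≡ ¬s ∨ ¬(¬(¬(p ∧ s) ∨ (q ∧ ¬r)) ∨ r) ∨ q   (eliminate →)
≡ ¬s ∨ (¬¬(¬(p ∧ s) ∨ (q ∧ ¬r)) ∧ ¬r) ∨ q   (De Morgan)
≡ ¬s ∨ ((¬(p ∧ s) ∨ (q ∧ ¬r)) ∧ ¬r) ∨ q   (double negation)
≡ ¬s ∨ ((¬p ∨ ¬s ∨ (q ∧ ¬r)) ∧ ¬r) ∨ q   (De Morgan)
≡ (¬s ∨ ¬p ∨ ¬s ∨ q ∨ q) ∧ (¬s ∨ ¬p ∨ ¬s ∨ ¬r ∨ q) ∧ (¬s ∨ ¬r ∨ q)   (distribute ∨ over ∧)
≡ (¬s ∨ ¬p ∨ q) ∧ (¬s ∨ ¬r ∨ q)   (simplify)

(¬s ∨ ¬p ∨ q) ∧ (¬s ∨ ¬r ∨ q)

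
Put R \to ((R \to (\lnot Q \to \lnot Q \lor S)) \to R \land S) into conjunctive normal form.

R \to ((R \to (\lnot Q \to \lnot Q \lor S)) \to R \land S)
⇔ \lnot R \lor ((R \to (\lnot Q \to \lnot Q \lor S)) \to R \land S)   [eliminate \to]
⇔ \lnot R \lor \lnot (R \to (\lnot Q \to \lnot Q \lor S)) \lor R \land S   [eliminate \to]
⇔ \lnot R \lor \lnot (\lnot R \lor (\lnot Q \to \lnot Q \lor S)) \lor R \land S   [eliminate \to]
⇔ \lnot R \lor \lnot (\lnot R \lor \lnot \lnot Q \lor \lnot Q \lor S) \lor R \land S   [eliminate \to]
⇔ \lnot R \lor \lnot \lnot R \land \lnot \lnot \lnot Q \land \lnot \lnot Q \land \lnot S \lor R \land S   [De Morgan]
⇔ \lnot R \lor R \land \lnot \lnot \lnot Q \land \lnot \lnot Q \land \lnot S \lor R \land S   [double negation]
⇔ \lnot R \lor R \land \lnot Q \land \lnot \lnot Q \land \lnot S \lor R \land S   [double negation]
⇔ \lnot R \lor R \land \lnot Q \land Q \land \lnot S \lor R \land S   [double negation]
⇔ (\lnot R \lor R \lor R) \land (\lnot R \lor R \lor S) \land (\lnot R \lor \lnot Q \lor R) \land (\lnot R \lor \lnot Q \lor S) \land (\lnot R \lor Q \lor R) \land (\lnot R \lor Q \lor S) \land (\lnot R \lor \lnot S \lor R) \land (\lnot R \lor \lnot S \lor S)   [distribute \lor over \land]
⇔ (\lnot R \lor \lnot Q \lor S) \land (\lnot R \lor Q \lor S)   [simplify]

(\lnot R \lor \lnot Q \lor S) \land (\lnot R \lor Q \lor S)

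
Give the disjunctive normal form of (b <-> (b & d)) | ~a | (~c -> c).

~b | (b & d) | ~a | c

(b <-> (b & d)) | ~a | (~c -> c)
= ((b -> (b & d)) & ((b & d) -> b)) | ~a | (~c -> c)   [eliminate <->]
= ((~b | (b & d)) & ((b & d) -> b)) | ~a | (~c -> c)   [eliminate ->]
= ((~b | (b & d)) & (~(b & d) | b)) | ~a | (~c -> c)   [eliminate ->]
= ((~b | (b & d)) & (~(b & d) | b)) | ~a | ~~c | c   [eliminate ->]
= ((~b | (b & d)) & (~b | ~d | b)) | ~a | ~~c | c   [De Morgan]
= ((~b | (b & d)) & (~b | ~d | b)) | ~a | c | c   [double negation]
= (~b & ~b) | (~b & ~d) | (~b & b) | (b & d & ~b) | (b & d & ~d) | (b & d & b) | ~a | c | c   [distribute & over |]
= ~b | (b & d) | ~a | c   [simplify]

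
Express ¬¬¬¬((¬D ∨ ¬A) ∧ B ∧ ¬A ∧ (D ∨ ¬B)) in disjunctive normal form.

¬¬¬¬((¬D ∨ ¬A) ∧ B ∧ ¬A ∧ (D ∨ ¬B))
= ¬¬((¬D ∨ ¬A) ∧ B ∧ ¬A ∧ (D ∨ ¬B))   — double negation
= (¬D ∨ ¬A) ∧ B ∧ ¬A ∧ (D ∨ ¬B)   — double negation
= (¬D ∧ B ∧ ¬A ∧ D) ∨ (¬D ∧ B ∧ ¬A ∧ ¬B) ∨ (¬A ∧ B ∧ ¬A ∧ D) ∨ (¬A ∧ B ∧ ¬A ∧ ¬B)   — distribute ∧ over ∨
= ¬A ∧ B ∧ D   — simplify

¬A ∧ B ∧ D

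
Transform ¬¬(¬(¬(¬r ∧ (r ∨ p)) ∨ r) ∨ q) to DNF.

(¬r ∧ p) ∨ q

¬¬(¬(¬(¬r ∧ (r ∨ p)) ∨ r) ∨ q)
≡ ¬(¬(¬r ∧ (r ∨ p)) ∨ r) ∨ q   — double negation
≡ (¬¬(¬r ∧ (r ∨ p)) ∧ ¬r) ∨ q   — De Morgan
≡ (¬r ∧ (r ∨ p) ∧ ¬r) ∨ q   — double negation
≡ (¬r ∧ r ∧ ¬r) ∨ (¬r ∧ p ∧ ¬r) ∨ q   — distribute ∧ over ∨
≡ (¬r ∧ p) ∨ q   — simplify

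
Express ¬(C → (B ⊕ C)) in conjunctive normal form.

¬(C → (B ⊕ C))
≡ ¬(¬C ∨ (B ⊕ C))   [eliminate →]
≡ ¬(¬C ∨ ((B ∨ C) ∧ ¬(B ∧ C)))   [expand ⊕]
≡ ¬¬C ∧ ¬((B ∨ C) ∧ ¬(B ∧ C))   [De Morgan]
≡ C ∧ ¬((B ∨ C) ∧ ¬(B ∧ C))   [double negation]
≡ C ∧ (¬(B ∨ C) ∨ ¬¬(B ∧ C))   [De Morgan]
≡ C ∧ ((¬B ∧ ¬C) ∨ ¬¬(B ∧ C))   [De Morgan]
≡ C ∧ ((¬B ∧ ¬C) ∨ (B ∧ C))   [double negation]
≡ C ∧ (¬B ∨ B) ∧ (¬B ∨ C) ∧ (¬C ∨ B) ∧ (¬C ∨ C)   [distribute ∨ over ∧]
≡ C ∧ (¬C ∨ B)   [simplify]

C ∧ (¬C ∨ B)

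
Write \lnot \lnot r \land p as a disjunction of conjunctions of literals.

r \land p

\lnot \lnot r \land p
≡ r \land p   [double negation]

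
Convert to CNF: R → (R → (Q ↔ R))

R → (R → (Q ↔ R))
= ¬R ∨ (R → (Q ↔ R))   — eliminate →
= ¬R ∨ ¬R ∨ (Q ↔ R)   — eliminate →
= ¬R ∨ ¬R ∨ ((Q → R) ∧ (R → Q))   — eliminate ↔
= ¬R ∨ ¬R ∨ ((¬Q ∨ R) ∧ (R → Q))   — eliminate →
= ¬R ∨ ¬R ∨ ((¬Q ∨ R) ∧ (¬R ∨ Q))   — eliminate →
= (¬R ∨ ¬R ∨ ¬Q ∨ R) ∧ (¬R ∨ ¬R ∨ ¬R ∨ Q)   — distribute ∨ over ∧
= ¬R ∨ Q   — simplify

¬R ∨ Q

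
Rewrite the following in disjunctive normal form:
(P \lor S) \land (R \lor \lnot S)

(P \lor S) \land (R \lor \lnot S)
= (P \land R) \lor (P \land \lnot S) \lor (S \land R) \lor (S \land \lnot S)   [distribute \land over \lor]
= (P \land R) \lor (P \land \lnot S) \lor (S \land R)   [simplify]

(P \land R) \lor (P \land \lnot S) \lor (S \land R)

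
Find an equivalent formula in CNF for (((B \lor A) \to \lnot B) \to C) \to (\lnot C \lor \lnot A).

\lnot C \lor \lnot A

(((B \lor A) \to \lnot B) \to C) \to (\lnot C \lor \lnot A)
= \lnot (((B \lor A) \to \lnot B) \to C) \lor \lnot C \lor \lnot A   [eliminate \to]
= \lnot (\lnot ((B \lor A) \to \lnot B) \lor C) \lor \lnot C \lor \lnot A   [eliminate \to]
= \lnot (\lnot (\lnot (B \lor A) \lor \lnot B) \lor C) \lor \lnot C \lor \lnot A   [eliminate \to]
= (\lnot \lnot (\lnot (B \lor A) \lor \lnot B) \land \lnot C) \lor \lnot C \lor \lnot A   [De Morgan]
= ((\lnot (B \lor A) \lor \lnot B) \land \lnot C) \lor \lnot C \lor \lnot A   [double negation]
= (((\lnot B \land \lnot A) \lor \lnot B) \land \lnot C) \lor \lnot C \lor \lnot A   [De Morgan]
= (\lnot B \lor \lnot B \lor \lnot C \lor \lnot A) \land (\lnot A \lor \lnot B \lor \lnot C \lor \lnot A) \land (\lnot C \lor \lnot C \lor \lnot A)   [distribute \lor over \land]
= \lnot C \lor \lnot A   [simplify]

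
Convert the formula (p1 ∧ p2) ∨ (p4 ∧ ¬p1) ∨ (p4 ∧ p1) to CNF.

(p1 ∧ p2) ∨ (p4 ∧ ¬p1) ∨ (p4 ∧ p1)
≡ (p1 ∨ p4 ∨ p4) ∧ (p1 ∨ p4 ∨ p1) ∧ (p1 ∨ ¬p1 ∨ p4) ∧ (p1 ∨ ¬p1 ∨ p1) ∧ (p2 ∨ p4 ∨ p4) ∧ (p2 ∨ p4 ∨ p1) ∧ (p2 ∨ ¬p1 ∨ p4) ∧ (p2 ∨ ¬p1 ∨ p1)
≡ (p1 ∨ p4) ∧ (p2 ∨ p4)

(p1 ∨ p4) ∧ (p2 ∨ p4)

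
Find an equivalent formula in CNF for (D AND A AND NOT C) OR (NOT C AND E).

(D OR E) AND (A OR E) AND NOT C

(D AND A AND NOT C) OR (NOT C AND E)
= (D OR NOT C) AND (D OR E) AND (A OR NOT C) AND (A OR E) AND (NOT C OR NOT C) AND (NOT C OR E)   — distribute OR over AND
= (D OR E) AND (A OR E) AND NOT C   — simplify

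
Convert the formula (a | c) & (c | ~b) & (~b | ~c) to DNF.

(a | c) & (c | ~b) & (~b | ~c)
= (a & c & ~b) | (a & c & ~c) | (a & ~b & ~b) | (a & ~b & ~c) | (c & c & ~b) | (c & c & ~c) | (c & ~b & ~b) | (c & ~b & ~c)   — distribute & over |
= (a & ~b) | (c & ~b)   — simplify

(a & ~b) | (c & ~b)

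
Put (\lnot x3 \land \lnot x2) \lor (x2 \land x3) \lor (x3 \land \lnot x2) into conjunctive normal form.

\lnot x2 \lor x3

(\lnot x3 \land \lnot x2) \lor (x2 \land x3) \lor (x3 \land \lnot x2)
⇔ (\lnot x3 \lor x2 \lor x3) \land (\lnot x3 \lor x2 \lor \lnot x2) \land (\lnot x3 \lor x3 \lor x3) \land (\lnot x3 \lor x3 \lor \lnot x2) \land (\lnot x2 \lor x2 \lor x3) \land (\lnot x2 \lor x2 \lor \lnot x2) \land (\lnot x2 \lor x3 \lor x3) \land (\lnot x2 \lor x3 \lor \lnot x2)   — distribute \lor over \land
⇔ \lnot x2 \lor x3   — simplify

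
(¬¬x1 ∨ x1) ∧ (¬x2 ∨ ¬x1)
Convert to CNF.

x1 ∧ (¬x2 ∨ ¬x1)

(¬¬x1 ∨ x1) ∧ (¬x2 ∨ ¬x1)
≡ (x1 ∨ x1) ∧ (¬x2 ∨ ¬x1)   [double negation]
≡ x1 ∧ (¬x2 ∨ ¬x1)   [simplify]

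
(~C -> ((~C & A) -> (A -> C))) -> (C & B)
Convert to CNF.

(~C | B) & (A | C) & (A | B)

(~C -> ((~C & A) -> (A -> C))) -> (C & B)
⇔ ~(~C -> ((~C & A) -> (A -> C))) | (C & B)   — eliminate ->
⇔ ~(~~C | ((~C & A) -> (A -> C))) | (C & B)   — eliminate ->
⇔ ~(~~C | ~(~C & A) | (A -> C)) | (C & B)   — eliminate ->
⇔ ~(~~C | ~(~C & A) | ~A | C) | (C & B)   — eliminate ->
⇔ (~~~C & ~~(~C & A) & ~~A & ~C) | (C & B)   — De Morgan
⇔ (~C & ~~(~C & A) & ~~A & ~C) | (C & B)   — double negation
⇔ (~C & ~C & A & ~~A & ~C) | (C & B)   — double negation
⇔ (~C & ~C & A & A & ~C) | (C & B)   — double negation
⇔ (~C | C) & (~C | B) & (~C | C) & (~C | B) & (A | C) & (A | B) & (A | C) & (A | B) & (~C | C) & (~C | B)   — distribute | over &
⇔ (~C | B) & (A | C) & (A | B)   — simplify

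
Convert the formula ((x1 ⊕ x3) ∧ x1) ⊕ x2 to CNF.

((x1 ⊕ x3) ∧ x1) ⊕ x2
⇔ (((x1 ⊕ x3) ∧ x1) ∨ x2) ∧ ¬((x1 ⊕ x3) ∧ x1 ∧ x2)   [expand ⊕]
⇔ (((x1 ∨ x3) ∧ ¬(x1 ∧ x3) ∧ x1) ∨ x2) ∧ ¬((x1 ⊕ x3) ∧ x1 ∧ x2)   [expand ⊕]
⇔ (((x1 ∨ x3) ∧ ¬(x1 ∧ x3) ∧ x1) ∨ x2) ∧ ¬((x1 ∨ x3) ∧ ¬(x1 ∧ x3) ∧ x1 ∧ x2)   [expand ⊕]
⇔ (((x1 ∨ x3) ∧ (¬x1 ∨ ¬x3) ∧ x1) ∨ x2) ∧ ¬((x1 ∨ x3) ∧ ¬(x1 ∧ x3) ∧ x1 ∧ x2)   [De Morgan]
⇔ (((x1 ∨ x3) ∧ (¬x1 ∨ ¬x3) ∧ x1) ∨ x2) ∧ (¬(x1 ∨ x3) ∨ ¬¬(x1 ∧ x3) ∨ ¬x1 ∨ ¬x2)   [De Morgan]
⇔ (((x1 ∨ x3) ∧ (¬x1 ∨ ¬x3) ∧ x1) ∨ x2) ∧ ((¬x1 ∧ ¬x3) ∨ ¬¬(x1 ∧ x3) ∨ ¬x1 ∨ ¬x2)   [De Morgan]
⇔ (((x1 ∨ x3) ∧ (¬x1 ∨ ¬x3) ∧ x1) ∨ x2) ∧ ((¬x1 ∧ ¬x3) ∨ (x1 ∧ x3) ∨ ¬x1 ∨ ¬x2)   [double negation]
⇔ (x1 ∨ x3 ∨ x2) ∧ (¬x1 ∨ ¬x3 ∨ x2) ∧ (x1 ∨ x2) ∧ (¬x1 ∨ x1 ∨ ¬x1 ∨ ¬x2) ∧ (¬x1 ∨ x3 ∨ ¬x1 ∨ ¬x2) ∧ (¬x3 ∨ x1 ∨ ¬x1 ∨ ¬x2) ∧ (¬x3 ∨ x3 ∨ ¬x1 ∨ ¬x2)   [distribute ∨ over ∧]
⇔ (¬x1 ∨ ¬x3 ∨ x2) ∧ (x1 ∨ x2) ∧ (¬x1 ∨ x3 ∨ ¬x2)   [simplify]

(¬x1 ∨ ¬x3 ∨ x2) ∧ (x1 ∨ x2) ∧ (¬x1 ∨ x3 ∨ ¬x2)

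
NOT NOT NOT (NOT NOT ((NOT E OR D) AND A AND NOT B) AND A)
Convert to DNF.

NOT NOT NOT (NOT NOT ((NOT E OR D) AND A AND NOT B) AND A)
≡ NOT (NOT NOT ((NOT E OR D) AND A AND NOT B) AND A)   — double negation
≡ NOT NOT NOT ((NOT E OR D) AND A AND NOT B) OR NOT A   — De Morgan
≡ NOT ((NOT E OR D) AND A AND NOT B) OR NOT A   — double negation
≡ NOT (NOT E OR D) OR NOT A OR NOT NOT B OR NOT A   — De Morgan
≡ (NOT NOT E AND NOT D) OR NOT A OR NOT NOT B OR NOT A   — De Morgan
≡ (E AND NOT D) OR NOT A OR NOT NOT B OR NOT A   — double negation
≡ (E AND NOT D) OR NOT A OR B OR NOT A   — double negation
≡ (E AND NOT D) OR NOT A OR B   — simplify

(E AND NOT D) OR NOT A OR B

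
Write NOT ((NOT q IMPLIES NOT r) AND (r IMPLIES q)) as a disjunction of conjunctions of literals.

NOT ((NOT q IMPLIES NOT r) AND (r IMPLIES q))
≡ NOT ((NOT NOT q OR NOT r) AND (r IMPLIES q))   — eliminate IMPLIES
≡ NOT ((NOT NOT q OR NOT r) AND (NOT r OR q))   — eliminate IMPLIES
≡ NOT (NOT NOT q OR NOT r) OR NOT (NOT r OR q)   — De Morgan
≡ (NOT NOT NOT q AND NOT NOT r) OR NOT (NOT r OR q)   — De Morgan
≡ (NOT q AND NOT NOT r) OR NOT (NOT r OR q)   — double negation
≡ (NOT q AND r) OR NOT (NOT r OR q)   — double negation
≡ (NOT q AND r) OR (NOT NOT r AND NOT q)   — De Morgan
≡ (NOT q AND r) OR (r AND NOT q)   — double negation
≡ NOT q AND r   — simplify

NOT q AND r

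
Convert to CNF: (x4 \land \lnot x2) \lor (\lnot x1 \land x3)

(x4 \land \lnot x2) \lor (\lnot x1 \land x3)
⇔ (x4 \lor \lnot x1) \land (x4 \lor x3) \land (\lnot x2 \lor \lnot x1) \land (\lnot x2 \lor x3)

(x4 \lor \lnot x1) \land (x4 \lor x3) \land (\lnot x2 \lor \lnot x1) \land (\lnot x2 \lor x3)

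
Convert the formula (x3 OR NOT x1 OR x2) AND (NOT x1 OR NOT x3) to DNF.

NOT x1 OR (x2 AND NOT x3)

(x3 OR NOT x1 OR x2) AND (NOT x1 OR NOT x3)
⇔ (x3 AND NOT x1) OR (x3 AND NOT x3) OR (NOT x1 AND NOT x1) OR (NOT x1 AND NOT x3) OR (x2 AND NOT x1) OR (x2 AND NOT x3)   (distribute AND over OR)
⇔ NOT x1 OR (x2 AND NOT x3)   (simplify)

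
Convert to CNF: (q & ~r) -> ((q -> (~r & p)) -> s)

~q | r | ~p | s

(q & ~r) -> ((q -> (~r & p)) -> s)
≡ ~(q & ~r) | ((q -> (~r & p)) -> s)   [eliminate ->]
≡ ~(q & ~r) | ~(q -> (~r & p)) | s   [eliminate ->]
≡ ~(q & ~r) | ~(~q | (~r & p)) | s   [eliminate ->]
≡ ~q | ~~r | ~(~q | (~r & p)) | s   [De Morgan]
≡ ~q | r | ~(~q | (~r & p)) | s   [double negation]
≡ ~q | r | (~~q & ~(~r & p)) | s   [De Morgan]
≡ ~q | r | (q & ~(~r & p)) | s   [double negation]
≡ ~q | r | (q & (~~r | ~p)) | s   [De Morgan]
≡ ~q | r | (q & (r | ~p)) | s   [double negation]
≡ (~q | r | q | s) & (~q | r | r | ~p | s)   [distribute | over &]
≡ ~q | r | ~p | s   [simplify]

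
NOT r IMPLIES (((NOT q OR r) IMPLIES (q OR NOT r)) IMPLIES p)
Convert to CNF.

NOT r IMPLIES (((NOT q OR r) IMPLIES (q OR NOT r)) IMPLIES p)
≡ NOT NOT r OR (((NOT q OR r) IMPLIES (q OR NOT r)) IMPLIES p)
≡ NOT NOT r OR NOT ((NOT q OR r) IMPLIES (q OR NOT r)) OR p
≡ NOT NOT r OR NOT (NOT (NOT q OR r) OR q OR NOT r) OR p
≡ r OR NOT (NOT (NOT q OR r) OR q OR NOT r) OR p
≡ r OR (NOT NOT (NOT q OR r) AND NOT q AND NOT NOT r) OR p
≡ r OR ((NOT q OR r) AND NOT q AND NOT NOT r) OR p
≡ r OR ((NOT q OR r) AND NOT q AND r) OR p
≡ (r OR NOT q OR r OR p) AND (r OR NOT q OR p) AND (r OR r OR p)
≡ r OR p

r OR p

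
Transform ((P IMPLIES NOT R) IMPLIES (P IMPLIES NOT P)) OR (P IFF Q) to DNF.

((P IMPLIES NOT R) IMPLIES (P IMPLIES NOT P)) OR (P IFF Q)
⇔ NOT (P IMPLIES NOT R) OR (P IMPLIES NOT P) OR (P IFF Q)   [eliminate IMPLIES]
⇔ NOT (NOT P OR NOT R) OR (P IMPLIES NOT P) OR (P IFF Q)   [eliminate IMPLIES]
⇔ NOT (NOT P OR NOT R) OR NOT P OR NOT P OR (P IFF Q)   [eliminate IMPLIES]
⇔ NOT (NOT P OR NOT R) OR NOT P OR NOT P OR ((P IMPLIES Q) AND (Q IMPLIES P))   [eliminate IFF]
⇔ NOT (NOT P OR NOT R) OR NOT P OR NOT P OR ((NOT P OR Q) AND (Q IMPLIES P))   [eliminate IMPLIES]
⇔ NOT (NOT P OR NOT R) OR NOT P OR NOT P OR ((NOT P OR Q) AND (NOT Q OR P))   [eliminate IMPLIES]
⇔ (NOT NOT P AND NOT NOT R) OR NOT P OR NOT P OR ((NOT P OR Q) AND (NOT Q OR P))   [De Morgan]
⇔ (P AND NOT NOT R) OR NOT P OR NOT P OR ((NOT P OR Q) AND (NOT Q OR P))   [double negation]
⇔ (P AND R) OR NOT P OR NOT P OR ((NOT P OR Q) AND (NOT Q OR P))   [double negation]
⇔ (P AND R) OR NOT P OR NOT P OR (NOT P AND NOT Q) OR (NOT P AND P) OR (Q AND NOT Q) OR (Q AND P)   [distribute AND over OR]
⇔ (P AND R) OR NOT P OR (Q AND P)   [simplify]

(P AND R) OR NOT P OR (Q AND P)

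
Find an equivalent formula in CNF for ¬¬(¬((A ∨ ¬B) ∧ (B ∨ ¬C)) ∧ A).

¬¬(¬((A ∨ ¬B) ∧ (B ∨ ¬C)) ∧ A)
⇔ ¬((A ∨ ¬B) ∧ (B ∨ ¬C)) ∧ A   — double negation
⇔ (¬(A ∨ ¬B) ∨ ¬(B ∨ ¬C)) ∧ A   — De Morgan
⇔ (¬A ∧ ¬¬B ∨ ¬(B ∨ ¬C)) ∧ A   — De Morgan
⇔ (¬A ∧ B ∨ ¬(B ∨ ¬C)) ∧ A   — double negation
⇔ (¬A ∧ B ∨ ¬B ∧ ¬¬C) ∧ A   — De Morgan
⇔ (¬A ∧ B ∨ ¬B ∧ C) ∧ A   — double negation
⇔ (¬A ∨ ¬B) ∧ (¬A ∨ C) ∧ (B ∨ ¬B) ∧ (B ∨ C) ∧ A   — distribute ∨ over ∧
⇔ (¬A ∨ ¬B) ∧ (¬A ∨ C) ∧ (B ∨ C) ∧ A   — simplify

(¬A ∨ ¬B) ∧ (¬A ∨ C) ∧ (B ∨ C) ∧ A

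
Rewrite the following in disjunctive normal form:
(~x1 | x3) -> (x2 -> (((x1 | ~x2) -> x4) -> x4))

(x1 & ~x3) | ~x2 | (x1 & ~x4) | x4

(~x1 | x3) -> (x2 -> (((x1 | ~x2) -> x4) -> x4))
≡ ~(~x1 | x3) | (x2 -> (((x1 | ~x2) -> x4) -> x4))   — eliminate ->
≡ ~(~x1 | x3) | ~x2 | (((x1 | ~x2) -> x4) -> x4)   — eliminate ->
≡ ~(~x1 | x3) | ~x2 | ~((x1 | ~x2) -> x4) | x4   — eliminate ->
≡ ~(~x1 | x3) | ~x2 | ~(~(x1 | ~x2) | x4) | x4   — eliminate ->
≡ (~~x1 & ~x3) | ~x2 | ~(~(x1 | ~x2) | x4) | x4   — De Morgan
≡ (x1 & ~x3) | ~x2 | ~(~(x1 | ~x2) | x4) | x4   — double negation
≡ (x1 & ~x3) | ~x2 | (~~(x1 | ~x2) & ~x4) | x4   — De Morgan
≡ (x1 & ~x3) | ~x2 | ((x1 | ~x2) & ~x4) | x4   — double negation
≡ (x1 & ~x3) | ~x2 | (x1 & ~x4) | (~x2 & ~x4) | x4   — distribute & over |
≡ (x1 & ~x3) | ~x2 | (x1 & ~x4) | x4   — simplify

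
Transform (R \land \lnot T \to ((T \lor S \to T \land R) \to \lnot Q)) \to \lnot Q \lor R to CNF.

(R \land \lnot T \to ((T \lor S \to T \land R) \to \lnot Q)) \to \lnot Q \lor R
≡ \lnot (R \land \lnot T \to ((T \lor S \to T \land R) \to \lnot Q)) \lor \lnot Q \lor R   (eliminate \to)
≡ \lnot (\lnot (R \land \lnot T) \lor ((T \lor S \to T \land R) \to \lnot Q)) \lor \lnot Q \lor R   (eliminate \to)
≡ \lnot (\lnot (R \land \lnot T) \lor \lnot (T \lor S \to T \land R) \lor \lnot Q) \lor \lnot Q \lor R   (eliminate \to)
≡ \lnot (\lnot (R \land \lnot T) \lor \lnot (\lnot (T \lor S) \lor T \land R) \lor \lnot Q) \lor \lnot Q \lor R   (eliminate \to)
≡ \lnot \lnot (R \land \lnot T) \land \lnot \lnot (\lnot (T \lor S) \lor T \land R) \land \lnot \lnot Q \lor \lnot Q \lor R   (De Morgan)
≡ R \land \lnot T \land \lnot \lnot (\lnot (T \lor S) \lor T \land R) \land \lnot \lnot Q \lor \lnot Q \lor R   (double negation)
≡ R \land \lnot T \land (\lnot (T \lor S) \lor T \land R) \land \lnot \lnot Q \lor \lnot Q \lor R   (double negation)
≡ R \land \lnot T \land (\lnot T \land \lnot S \lor T \land R) \land \lnot \lnot Q \lor \lnot Q \lor R   (De Morgan)
≡ R \land \lnot T \land (\lnot T \land \lnot S \lor T \land R) \land Q \lor \lnot Q \lor R   (double negation)
≡ (R \lor \lnot Q \lor R) \land (\lnot T \lor \lnot Q \lor R) \land (\lnot T \lor T \lor \lnot Q \lor R) \land (\lnot T \lor R \lor \lnot Q \lor R) \land (\lnot S \lor T \lor \lnot Q \lor R) \land (\lnot S \lor R \lor \lnot Q \lor R) \land (Q \lor \lnot Q \lor R)   (distribute \lor over \land)
≡ R \lor \lnot Q   (simplify)

R \lor \lnot Q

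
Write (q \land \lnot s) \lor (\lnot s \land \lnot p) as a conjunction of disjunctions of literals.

(q \lor \lnot p) \land \lnot s

(q \land \lnot s) \lor (\lnot s \land \lnot p)
≡ (q \lor \lnot s) \land (q \lor \lnot p) \land (\lnot s \lor \lnot s) \land (\lnot s \lor \lnot p)   [distribute \lor over \land]
≡ (q \lor \lnot p) \land \lnot s   [simplify]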